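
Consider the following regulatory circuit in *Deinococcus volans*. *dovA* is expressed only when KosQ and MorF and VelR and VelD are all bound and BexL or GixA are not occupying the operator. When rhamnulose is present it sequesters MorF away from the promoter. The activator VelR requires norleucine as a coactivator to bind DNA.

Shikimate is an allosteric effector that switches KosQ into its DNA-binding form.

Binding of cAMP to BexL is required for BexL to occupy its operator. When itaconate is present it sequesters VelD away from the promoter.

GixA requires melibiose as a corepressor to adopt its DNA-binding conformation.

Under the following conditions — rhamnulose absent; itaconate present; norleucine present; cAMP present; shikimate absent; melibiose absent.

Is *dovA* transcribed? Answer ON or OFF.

Shikimate is absent, so KosQ is inactive.
Rhamnulose is absent, so MorF is active.
cAMP is present, so BexL is active.
Melibiose is absent, so GixA is inactive.
Norleucine is present, so VelR is active.
Itaconate is present, so VelD is inactive.
With repressor BexL bound, *dovA* is not transcribed.

OFF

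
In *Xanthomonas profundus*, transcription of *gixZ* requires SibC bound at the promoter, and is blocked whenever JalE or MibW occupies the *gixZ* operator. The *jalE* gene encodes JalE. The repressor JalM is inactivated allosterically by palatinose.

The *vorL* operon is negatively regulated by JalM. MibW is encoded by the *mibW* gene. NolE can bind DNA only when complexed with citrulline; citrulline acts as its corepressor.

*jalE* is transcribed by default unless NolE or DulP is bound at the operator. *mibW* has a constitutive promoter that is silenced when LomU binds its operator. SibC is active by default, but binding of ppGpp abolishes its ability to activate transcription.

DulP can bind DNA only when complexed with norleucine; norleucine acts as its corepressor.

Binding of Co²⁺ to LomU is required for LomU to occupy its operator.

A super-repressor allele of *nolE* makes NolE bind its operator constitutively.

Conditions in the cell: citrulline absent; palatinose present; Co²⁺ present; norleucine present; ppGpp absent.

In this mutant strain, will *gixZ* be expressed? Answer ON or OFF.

ON

NolE is constitutively active in this strain.
Norleucine is present, so DulP is active.
With repressor NolE bound, *jalE* is not transcribed.
So JalE is not produced.
Co²⁺ is present, so LomU is active.
With repressor LomU bound, *mibW* is not transcribed.
So MibW is not produced.
ppGpp is absent, so SibC is active.
No repressor is bound and SibC is active, so *gixZ* is transcribed.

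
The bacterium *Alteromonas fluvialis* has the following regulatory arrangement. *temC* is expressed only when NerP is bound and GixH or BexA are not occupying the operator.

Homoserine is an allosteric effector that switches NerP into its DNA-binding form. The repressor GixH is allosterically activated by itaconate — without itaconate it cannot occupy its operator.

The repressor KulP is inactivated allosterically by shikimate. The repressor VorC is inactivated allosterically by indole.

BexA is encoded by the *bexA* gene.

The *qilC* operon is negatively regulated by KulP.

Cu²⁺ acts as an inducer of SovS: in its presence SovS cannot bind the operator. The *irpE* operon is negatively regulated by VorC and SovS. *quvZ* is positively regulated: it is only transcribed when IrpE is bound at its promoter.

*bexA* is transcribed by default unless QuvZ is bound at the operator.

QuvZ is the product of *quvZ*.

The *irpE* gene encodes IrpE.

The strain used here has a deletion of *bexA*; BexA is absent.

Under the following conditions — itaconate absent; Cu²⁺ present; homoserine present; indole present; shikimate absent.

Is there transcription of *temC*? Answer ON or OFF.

Itaconate is absent, so GixH is inactive.
Homoserine is present, so NerP is active.
BexA is non-functional in this strain, so it has no effect.
No repressor is bound and NerP is active, so *temC* is transcribed.

ON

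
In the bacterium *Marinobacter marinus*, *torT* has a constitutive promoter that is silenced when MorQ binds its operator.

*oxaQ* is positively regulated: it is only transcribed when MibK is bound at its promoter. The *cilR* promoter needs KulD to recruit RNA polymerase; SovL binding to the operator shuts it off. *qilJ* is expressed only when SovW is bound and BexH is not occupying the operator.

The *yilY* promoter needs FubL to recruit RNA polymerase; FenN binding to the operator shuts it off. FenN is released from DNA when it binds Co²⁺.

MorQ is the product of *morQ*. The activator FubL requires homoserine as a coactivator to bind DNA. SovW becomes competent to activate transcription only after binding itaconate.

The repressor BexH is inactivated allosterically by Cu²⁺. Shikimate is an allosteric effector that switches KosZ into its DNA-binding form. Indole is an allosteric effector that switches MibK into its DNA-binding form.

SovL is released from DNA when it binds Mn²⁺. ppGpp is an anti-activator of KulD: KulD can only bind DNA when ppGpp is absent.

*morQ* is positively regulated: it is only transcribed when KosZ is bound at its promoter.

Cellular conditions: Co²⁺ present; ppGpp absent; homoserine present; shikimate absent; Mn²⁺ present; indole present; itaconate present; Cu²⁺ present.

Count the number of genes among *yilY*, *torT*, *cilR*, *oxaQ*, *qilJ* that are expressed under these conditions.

5

Co²⁺ is present, so FenN is inactive.
Homoserine is present, so FubL is active.
No repressor is bound and FubL is active, so *yilY* is transcribed.
→ *yilY* is ON.
Shikimate is absent, so KosZ is inactive.
Required activator KosZ is absent, so *morQ* is not transcribed.
So MorQ is not produced.
With no repressor bound, *torT* is transcribed.
→ *torT* is ON.
Mn²⁺ is present, so SovL is inactive.
ppGpp is absent, so KulD is active.
No repressor is bound and KulD is active, so *cilR* is transcribed.
→ *cilR* is ON.
Indole is present, so MibK is active.
No repressor is bound and MibK is active, so *oxaQ* is transcribed.
→ *oxaQ* is ON.
Itaconate is present, so SovW is active.
Cu²⁺ is present, so BexH is inactive.
No repressor is bound and SovW is active, so *qilJ* is transcribed.
→ *qilJ* is ON.
5 of the 5 genes are transcribed.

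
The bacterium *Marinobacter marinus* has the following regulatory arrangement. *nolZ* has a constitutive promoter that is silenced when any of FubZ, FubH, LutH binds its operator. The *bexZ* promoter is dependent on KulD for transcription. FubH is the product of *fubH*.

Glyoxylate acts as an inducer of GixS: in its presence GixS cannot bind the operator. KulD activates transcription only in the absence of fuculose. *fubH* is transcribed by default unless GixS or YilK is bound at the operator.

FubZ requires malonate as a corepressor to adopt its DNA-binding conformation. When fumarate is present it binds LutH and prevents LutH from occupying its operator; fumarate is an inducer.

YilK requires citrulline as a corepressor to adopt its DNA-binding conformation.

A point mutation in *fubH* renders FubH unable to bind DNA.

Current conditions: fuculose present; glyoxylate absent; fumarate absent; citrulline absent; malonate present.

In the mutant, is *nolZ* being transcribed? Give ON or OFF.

Malonate is present, so FubZ is active.
FubH is non-functional in this strain, so it has no effect.
Fumarate is absent, so LutH is active.
With repressor FubZ bound, *nolZ* is not transcribed.

OFF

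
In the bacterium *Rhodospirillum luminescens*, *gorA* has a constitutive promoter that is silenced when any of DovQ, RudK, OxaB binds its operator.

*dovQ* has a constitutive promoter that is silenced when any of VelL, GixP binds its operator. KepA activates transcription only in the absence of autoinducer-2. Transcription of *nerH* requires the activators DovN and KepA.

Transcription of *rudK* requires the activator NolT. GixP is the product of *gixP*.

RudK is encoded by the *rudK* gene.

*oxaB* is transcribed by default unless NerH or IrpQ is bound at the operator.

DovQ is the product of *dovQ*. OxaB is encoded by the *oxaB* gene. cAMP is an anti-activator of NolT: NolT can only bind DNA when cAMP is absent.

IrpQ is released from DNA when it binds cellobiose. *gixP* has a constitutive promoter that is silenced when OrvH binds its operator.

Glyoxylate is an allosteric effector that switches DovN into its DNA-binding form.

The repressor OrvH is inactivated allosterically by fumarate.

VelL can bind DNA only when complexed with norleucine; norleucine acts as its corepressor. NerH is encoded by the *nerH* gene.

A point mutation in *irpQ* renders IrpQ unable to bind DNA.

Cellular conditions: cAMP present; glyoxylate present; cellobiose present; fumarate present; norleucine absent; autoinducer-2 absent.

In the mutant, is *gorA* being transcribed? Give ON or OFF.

Norleucine is absent, so VelL is inactive.
Fumarate is present, so OrvH is inactive.
With no repressor bound, *gixP* is transcribed.
So GixP is produced and active.
With repressor GixP bound, *dovQ* is not transcribed.
So DovQ is not produced.
cAMP is present, so NolT is inactive.
Required activator NolT is absent, so *rudK* is not transcribed.
So RudK is not produced.
Glyoxylate is present, so DovN is active.
Autoinducer-2 is absent, so KepA is active.
No repressor is bound and DovN and KepA are active, so *nerH* is transcribed.
So NerH is produced and active.
IrpQ is non-functional in this strain, so it has no effect.
With repressor NerH bound, *oxaB* is not transcribed.
So OxaB is not produced.
With no repressor bound, *gorA* is transcribed.

ON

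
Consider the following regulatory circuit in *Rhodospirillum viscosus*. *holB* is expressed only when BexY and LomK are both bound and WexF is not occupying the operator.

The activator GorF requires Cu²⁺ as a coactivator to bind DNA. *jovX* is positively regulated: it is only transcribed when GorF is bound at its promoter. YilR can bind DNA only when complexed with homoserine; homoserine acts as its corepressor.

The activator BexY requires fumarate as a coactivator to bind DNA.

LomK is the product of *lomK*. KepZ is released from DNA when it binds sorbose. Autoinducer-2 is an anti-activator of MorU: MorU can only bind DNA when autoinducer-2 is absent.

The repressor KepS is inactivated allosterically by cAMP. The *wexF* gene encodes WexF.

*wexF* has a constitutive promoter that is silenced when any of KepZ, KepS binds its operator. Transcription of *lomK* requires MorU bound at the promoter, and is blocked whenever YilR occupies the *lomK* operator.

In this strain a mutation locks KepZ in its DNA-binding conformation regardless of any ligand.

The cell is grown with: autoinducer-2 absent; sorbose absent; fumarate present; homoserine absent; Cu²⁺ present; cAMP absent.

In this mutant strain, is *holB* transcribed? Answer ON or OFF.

ON

Fumarate is present, so BexY is active.
Autoinducer-2 is absent, so MorU is active.
Homoserine is absent, so YilR is inactive.
No repressor is bound and MorU is active, so *lomK* is transcribed.
So LomK is produced and active.
KepZ is constitutively active in this strain.
cAMP is absent, so KepS is active.
With repressor KepZ bound, *wexF* is not transcribed.
So WexF is not produced.
No repressor is bound and BexY and LomK are active, so *holB* is transcribed.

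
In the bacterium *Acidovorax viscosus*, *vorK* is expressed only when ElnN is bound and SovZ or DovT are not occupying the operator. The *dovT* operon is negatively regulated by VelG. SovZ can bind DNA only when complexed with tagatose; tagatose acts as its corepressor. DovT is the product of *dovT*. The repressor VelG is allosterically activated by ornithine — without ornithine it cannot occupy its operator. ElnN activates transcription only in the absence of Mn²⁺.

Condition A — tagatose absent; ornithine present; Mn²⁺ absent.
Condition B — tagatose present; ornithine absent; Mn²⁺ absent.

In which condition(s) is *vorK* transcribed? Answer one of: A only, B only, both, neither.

Condition A:
Tagatose is absent, so SovZ is inactive.
Ornithine is present, so VelG is active.
With repressor VelG bound, *dovT* is not transcribed.
So DovT is not produced.
Mn²⁺ is absent, so ElnN is active.
No repressor is bound and ElnN is active, so *vorK* is transcribed.
→ *vorK* is ON in A.
Condition B:
Tagatose is present, so SovZ is active.
Ornithine is absent, so VelG is inactive.
With no repressor bound, *dovT* is transcribed.
So DovT is produced and active.
Mn²⁺ is absent, so ElnN is active.
With repressor SovZ bound, *vorK* is not transcribed.
→ *vorK* is OFF in B.

A only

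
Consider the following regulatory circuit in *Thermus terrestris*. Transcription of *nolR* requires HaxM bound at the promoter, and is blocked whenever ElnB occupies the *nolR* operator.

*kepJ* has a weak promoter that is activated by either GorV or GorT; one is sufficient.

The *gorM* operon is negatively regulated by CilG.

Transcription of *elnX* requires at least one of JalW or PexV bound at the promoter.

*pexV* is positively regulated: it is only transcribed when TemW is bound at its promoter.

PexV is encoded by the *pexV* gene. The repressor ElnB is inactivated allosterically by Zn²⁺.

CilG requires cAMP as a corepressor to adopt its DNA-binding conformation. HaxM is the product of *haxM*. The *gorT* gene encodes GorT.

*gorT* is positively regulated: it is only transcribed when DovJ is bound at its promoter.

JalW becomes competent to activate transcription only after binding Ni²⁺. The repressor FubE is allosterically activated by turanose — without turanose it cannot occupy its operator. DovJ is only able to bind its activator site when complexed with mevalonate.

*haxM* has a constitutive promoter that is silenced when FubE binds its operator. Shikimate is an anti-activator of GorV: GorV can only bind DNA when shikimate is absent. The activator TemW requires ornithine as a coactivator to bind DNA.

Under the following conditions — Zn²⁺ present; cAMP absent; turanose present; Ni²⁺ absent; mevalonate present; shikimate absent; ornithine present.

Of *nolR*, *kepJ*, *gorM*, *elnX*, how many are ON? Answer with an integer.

3

Turanose is present, so FubE is active.
With repressor FubE bound, *haxM* is not transcribed.
So HaxM is not produced.
Zn²⁺ is present, so ElnB is inactive.
Required activator HaxM is absent, so *nolR* is not transcribed.
→ *nolR* is OFF.
Shikimate is absent, so GorV is active.
Mevalonate is present, so DovJ is active.
No repressor is bound and DovJ is active, so *gorT* is transcribed.
So GorT is produced and active.
Activator GorV is present, so *kepJ* is transcribed.
→ *kepJ* is ON.
cAMP is absent, so CilG is inactive.
With no repressor bound, *gorM* is transcribed.
→ *gorM* is ON.
Ni²⁺ is absent, so JalW is inactive.
Ornithine is present, so TemW is active.
No repressor is bound and TemW is active, so *pexV* is transcribed.
So PexV is produced and active.
Activator PexV is present, so *elnX* is transcribed.
→ *elnX* is ON.
3 of the 4 genes are transcribed.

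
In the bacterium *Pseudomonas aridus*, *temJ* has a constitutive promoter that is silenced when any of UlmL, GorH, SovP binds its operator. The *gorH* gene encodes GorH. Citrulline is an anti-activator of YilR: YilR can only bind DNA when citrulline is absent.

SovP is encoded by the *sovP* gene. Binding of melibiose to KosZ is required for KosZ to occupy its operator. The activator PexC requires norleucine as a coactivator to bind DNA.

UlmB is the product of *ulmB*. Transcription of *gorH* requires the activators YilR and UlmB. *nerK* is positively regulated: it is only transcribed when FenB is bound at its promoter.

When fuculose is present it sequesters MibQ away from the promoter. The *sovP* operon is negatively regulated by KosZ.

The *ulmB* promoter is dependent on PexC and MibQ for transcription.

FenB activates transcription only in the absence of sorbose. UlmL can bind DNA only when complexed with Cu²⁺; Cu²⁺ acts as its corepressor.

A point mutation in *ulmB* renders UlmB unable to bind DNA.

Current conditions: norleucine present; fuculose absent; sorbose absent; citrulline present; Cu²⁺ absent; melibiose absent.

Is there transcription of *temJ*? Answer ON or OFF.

Cu²⁺ is absent, so UlmL is inactive.
Citrulline is present, so YilR is inactive.
UlmB is non-functional in this strain, so it has no effect.
Required activator YilR is absent, so *gorH* is not transcribed.
So GorH is not produced.
Melibiose is absent, so KosZ is inactive.
With no repressor bound, *sovP* is transcribed.
So SovP is produced and active.
With repressor SovP bound, *temJ* is not transcribed.

OFF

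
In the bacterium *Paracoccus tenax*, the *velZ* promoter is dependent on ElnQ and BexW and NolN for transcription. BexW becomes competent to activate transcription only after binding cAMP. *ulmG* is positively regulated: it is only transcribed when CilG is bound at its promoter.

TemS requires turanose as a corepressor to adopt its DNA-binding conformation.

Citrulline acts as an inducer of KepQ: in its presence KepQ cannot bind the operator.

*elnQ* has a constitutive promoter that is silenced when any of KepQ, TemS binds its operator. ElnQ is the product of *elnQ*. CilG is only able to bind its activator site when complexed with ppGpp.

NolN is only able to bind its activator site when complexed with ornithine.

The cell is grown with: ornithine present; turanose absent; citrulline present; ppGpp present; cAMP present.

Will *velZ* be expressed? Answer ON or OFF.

ON

Citrulline is present, so KepQ is inactive.
Turanose is absent, so TemS is inactive.
With no repressor bound, *elnQ* is transcribed.
So ElnQ is produced and active.
cAMP is present, so BexW is active.
Ornithine is present, so NolN is active.
No repressor is bound and ElnQ and BexW and NolN are active, so *velZ* is transcribed.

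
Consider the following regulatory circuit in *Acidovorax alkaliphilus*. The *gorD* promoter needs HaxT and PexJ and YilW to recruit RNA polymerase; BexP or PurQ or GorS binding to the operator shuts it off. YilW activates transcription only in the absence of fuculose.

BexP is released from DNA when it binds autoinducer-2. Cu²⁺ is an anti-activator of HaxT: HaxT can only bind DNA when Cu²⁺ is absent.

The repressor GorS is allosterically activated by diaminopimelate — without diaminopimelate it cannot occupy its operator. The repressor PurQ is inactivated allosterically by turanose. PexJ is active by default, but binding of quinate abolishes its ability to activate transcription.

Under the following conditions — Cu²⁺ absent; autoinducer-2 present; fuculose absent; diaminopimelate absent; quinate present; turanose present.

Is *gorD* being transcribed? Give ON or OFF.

Autoinducer-2 is present, so BexP is inactive.
Cu²⁺ is absent, so HaxT is active.
Quinate is present, so PexJ is inactive.
Turanose is present, so PurQ is inactive.
Fuculose is absent, so YilW is active.
Diaminopimelate is absent, so GorS is inactive.
Required activator PexJ is absent, so *gorD* is not transcribed.

OFF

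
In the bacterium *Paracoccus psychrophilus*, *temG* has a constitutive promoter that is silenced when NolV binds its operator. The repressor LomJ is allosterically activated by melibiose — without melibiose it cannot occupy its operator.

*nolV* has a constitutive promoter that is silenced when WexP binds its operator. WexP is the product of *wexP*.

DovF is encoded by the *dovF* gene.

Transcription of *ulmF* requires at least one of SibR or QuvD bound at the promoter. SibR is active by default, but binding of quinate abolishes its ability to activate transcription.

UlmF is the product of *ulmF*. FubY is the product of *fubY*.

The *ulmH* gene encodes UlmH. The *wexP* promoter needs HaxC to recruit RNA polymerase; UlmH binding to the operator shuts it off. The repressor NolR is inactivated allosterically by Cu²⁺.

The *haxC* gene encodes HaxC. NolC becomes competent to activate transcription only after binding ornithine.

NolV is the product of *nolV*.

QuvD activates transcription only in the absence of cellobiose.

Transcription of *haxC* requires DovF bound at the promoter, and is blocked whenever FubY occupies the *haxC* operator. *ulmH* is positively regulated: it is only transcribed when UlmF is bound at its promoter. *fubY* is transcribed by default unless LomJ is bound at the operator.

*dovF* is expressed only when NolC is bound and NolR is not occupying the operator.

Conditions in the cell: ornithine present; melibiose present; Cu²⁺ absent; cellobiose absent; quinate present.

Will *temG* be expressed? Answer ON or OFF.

OFF

Melibiose is present, so LomJ is active.
With repressor LomJ bound, *fubY* is not transcribed.
So FubY is not produced.
Cu²⁺ is absent, so NolR is active.
Ornithine is present, so NolC is active.
With repressor NolR bound, *dovF* is not transcribed.
So DovF is not produced.
Required activator DovF is absent, so *haxC* is not transcribed.
So HaxC is not produced.
Quinate is present, so SibR is inactive.
Cellobiose is absent, so QuvD is active.
Activator QuvD is present, so *ulmF* is transcribed.
So UlmF is produced and active.
No repressor is bound and UlmF is active, so *ulmH* is transcribed.
So UlmH is produced and active.
With repressor UlmH bound, *wexP* is not transcribed.
So WexP is not produced.
With no repressor bound, *nolV* is transcribed.
So NolV is produced and active.
With repressor NolV bound, *temG* is not transcribed.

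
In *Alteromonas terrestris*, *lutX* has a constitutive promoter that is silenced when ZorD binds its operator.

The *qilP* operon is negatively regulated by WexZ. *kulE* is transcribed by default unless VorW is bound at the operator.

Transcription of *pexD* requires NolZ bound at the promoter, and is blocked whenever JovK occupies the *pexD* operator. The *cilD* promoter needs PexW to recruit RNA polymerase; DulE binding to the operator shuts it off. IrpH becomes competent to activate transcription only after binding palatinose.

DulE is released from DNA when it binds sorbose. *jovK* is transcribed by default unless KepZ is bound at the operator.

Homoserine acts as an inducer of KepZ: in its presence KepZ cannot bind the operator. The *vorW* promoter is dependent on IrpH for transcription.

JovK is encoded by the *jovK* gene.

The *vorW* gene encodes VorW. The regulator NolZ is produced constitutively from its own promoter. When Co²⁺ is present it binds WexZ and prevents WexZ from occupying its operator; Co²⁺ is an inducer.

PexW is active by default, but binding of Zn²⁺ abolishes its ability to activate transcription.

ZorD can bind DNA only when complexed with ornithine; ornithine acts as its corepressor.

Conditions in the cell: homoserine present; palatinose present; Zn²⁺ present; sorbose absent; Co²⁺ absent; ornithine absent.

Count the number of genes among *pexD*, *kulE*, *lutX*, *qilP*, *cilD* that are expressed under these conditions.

1

NolZ is produced constitutively and is active.
Homoserine is present, so KepZ is inactive.
With no repressor bound, *jovK* is transcribed.
So JovK is produced and active.
With repressor JovK bound, *pexD* is not transcribed.
→ *pexD* is OFF.
Palatinose is present, so IrpH is active.
No repressor is bound and IrpH is active, so *vorW* is transcribed.
So VorW is produced and active.
With repressor VorW bound, *kulE* is not transcribed.
→ *kulE* is OFF.
Ornithine is absent, so ZorD is inactive.
With no repressor bound, *lutX* is transcribed.
→ *lutX* is ON.
Co²⁺ is absent, so WexZ is active.
With repressor WexZ bound, *qilP* is not transcribed.
→ *qilP* is OFF.
Zn²⁺ is present, so PexW is inactive.
Sorbose is absent, so DulE is active.
With repressor DulE bound, *cilD* is not transcribed.
→ *cilD* is OFF.
1 of the 5 genes is transcribed.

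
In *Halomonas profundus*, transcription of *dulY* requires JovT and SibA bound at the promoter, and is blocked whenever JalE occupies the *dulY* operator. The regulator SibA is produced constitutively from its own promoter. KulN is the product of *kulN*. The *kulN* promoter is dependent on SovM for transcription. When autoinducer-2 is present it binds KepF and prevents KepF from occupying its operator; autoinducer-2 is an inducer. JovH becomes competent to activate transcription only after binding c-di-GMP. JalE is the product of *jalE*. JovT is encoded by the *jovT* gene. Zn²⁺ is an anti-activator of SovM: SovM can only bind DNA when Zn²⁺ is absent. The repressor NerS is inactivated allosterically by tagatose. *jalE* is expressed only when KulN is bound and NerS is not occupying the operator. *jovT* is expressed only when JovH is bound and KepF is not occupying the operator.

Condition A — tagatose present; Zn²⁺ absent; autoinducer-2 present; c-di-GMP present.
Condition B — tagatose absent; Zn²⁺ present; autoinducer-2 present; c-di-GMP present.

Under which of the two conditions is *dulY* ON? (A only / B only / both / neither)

B only

Condition A:
Tagatose is present, so NerS is inactive.
Zn²⁺ is absent, so SovM is active.
No repressor is bound and SovM is active, so *kulN* is transcribed.
So KulN is produced and active.
No repressor is bound and KulN is active, so *jalE* is transcribed.
So JalE is produced and active.
Autoinducer-2 is present, so KepF is inactive.
c-di-GMP is present, so JovH is active.
No repressor is bound and JovH is active, so *jovT* is transcribed.
So JovT is produced and active.
SibA is produced constitutively and is active.
With repressor JalE bound, *dulY* is not transcribed.
→ *dulY* is OFF in A.
Condition B:
Tagatose is absent, so NerS is active.
Zn²⁺ is present, so SovM is inactive.
Required activator SovM is absent, so *kulN* is not transcribed.
So KulN is not produced.
With repressor NerS bound, *jalE* is not transcribed.
So JalE is not produced.
Autoinducer-2 is present, so KepF is inactive.
c-di-GMP is present, so JovH is active.
No repressor is bound and JovH is active, so *jovT* is transcribed.
So JovT is produced and active.
SibA is produced constitutively and is active.
No repressor is bound and JovT and SibA are active, so *dulY* is transcribed.
→ *dulY* is ON in B.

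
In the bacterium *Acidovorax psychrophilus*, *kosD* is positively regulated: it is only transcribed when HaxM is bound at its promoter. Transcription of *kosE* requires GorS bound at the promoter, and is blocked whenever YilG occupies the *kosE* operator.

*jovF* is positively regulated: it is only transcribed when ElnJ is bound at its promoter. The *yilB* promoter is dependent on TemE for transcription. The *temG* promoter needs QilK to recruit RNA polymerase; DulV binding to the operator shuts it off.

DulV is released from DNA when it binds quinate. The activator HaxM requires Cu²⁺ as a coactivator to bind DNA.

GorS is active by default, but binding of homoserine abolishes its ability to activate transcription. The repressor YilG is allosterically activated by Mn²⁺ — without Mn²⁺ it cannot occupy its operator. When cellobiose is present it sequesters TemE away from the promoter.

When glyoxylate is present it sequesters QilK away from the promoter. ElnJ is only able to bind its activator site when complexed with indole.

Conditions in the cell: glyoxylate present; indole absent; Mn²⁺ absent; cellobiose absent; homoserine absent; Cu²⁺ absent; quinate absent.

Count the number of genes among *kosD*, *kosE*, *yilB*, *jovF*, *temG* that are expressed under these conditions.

2

Cu²⁺ is absent, so HaxM is inactive.
Required activator HaxM is absent, so *kosD* is not transcribed.
→ *kosD* is OFF.
Homoserine is absent, so GorS is active.
Mn²⁺ is absent, so YilG is inactive.
No repressor is bound and GorS is active, so *kosE* is transcribed.
→ *kosE* is ON.
Cellobiose is absent, so TemE is active.
No repressor is bound and TemE is active, so *yilB* is transcribed.
→ *yilB* is ON.
Indole is absent, so ElnJ is inactive.
Required activator ElnJ is absent, so *jovF* is not transcribed.
→ *jovF* is OFF.
Glyoxylate is present, so QilK is inactive.
Quinate is absent, so DulV is active.
With repressor DulV bound, *temG* is not transcribed.
→ *temG* is OFF.
2 of the 5 genes are transcribed.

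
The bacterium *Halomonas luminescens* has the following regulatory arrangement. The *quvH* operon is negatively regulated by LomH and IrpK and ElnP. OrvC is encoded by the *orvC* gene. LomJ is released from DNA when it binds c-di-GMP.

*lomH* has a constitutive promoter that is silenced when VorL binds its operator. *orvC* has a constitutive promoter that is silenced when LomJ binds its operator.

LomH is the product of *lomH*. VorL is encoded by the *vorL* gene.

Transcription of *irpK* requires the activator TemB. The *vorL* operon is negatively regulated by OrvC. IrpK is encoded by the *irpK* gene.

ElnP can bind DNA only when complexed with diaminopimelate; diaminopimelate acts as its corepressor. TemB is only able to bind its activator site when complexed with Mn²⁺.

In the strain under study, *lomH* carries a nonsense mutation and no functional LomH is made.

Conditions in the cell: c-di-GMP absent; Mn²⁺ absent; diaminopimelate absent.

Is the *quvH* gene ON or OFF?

LomH is non-functional in this strain, so it has no effect.
Mn²⁺ is absent, so TemB is inactive.
Required activator TemB is absent, so *irpK* is not transcribed.
So IrpK is not produced.
Diaminopimelate is absent, so ElnP is inactive.
With no repressor bound, *quvH* is transcribed.

ON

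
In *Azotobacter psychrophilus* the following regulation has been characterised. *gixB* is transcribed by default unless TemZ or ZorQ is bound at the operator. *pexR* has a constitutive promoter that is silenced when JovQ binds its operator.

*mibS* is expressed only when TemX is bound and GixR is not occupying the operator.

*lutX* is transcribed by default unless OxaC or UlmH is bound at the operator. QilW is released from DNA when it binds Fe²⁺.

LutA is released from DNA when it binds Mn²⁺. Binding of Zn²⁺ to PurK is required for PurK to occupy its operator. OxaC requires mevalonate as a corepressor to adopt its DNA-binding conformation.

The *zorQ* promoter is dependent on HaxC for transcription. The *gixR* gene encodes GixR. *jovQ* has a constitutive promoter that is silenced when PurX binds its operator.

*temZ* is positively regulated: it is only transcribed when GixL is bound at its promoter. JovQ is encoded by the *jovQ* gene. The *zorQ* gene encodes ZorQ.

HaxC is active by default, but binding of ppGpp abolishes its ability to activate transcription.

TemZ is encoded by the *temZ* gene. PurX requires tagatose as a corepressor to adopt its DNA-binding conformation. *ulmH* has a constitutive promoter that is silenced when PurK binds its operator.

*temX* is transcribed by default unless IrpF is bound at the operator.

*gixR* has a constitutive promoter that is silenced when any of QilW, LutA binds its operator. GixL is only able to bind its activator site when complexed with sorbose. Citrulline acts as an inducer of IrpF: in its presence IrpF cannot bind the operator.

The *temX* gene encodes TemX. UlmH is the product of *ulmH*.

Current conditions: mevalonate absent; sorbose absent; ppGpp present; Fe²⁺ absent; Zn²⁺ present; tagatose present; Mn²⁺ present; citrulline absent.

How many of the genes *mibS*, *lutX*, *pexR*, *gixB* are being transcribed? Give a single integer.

Citrulline is absent, so IrpF is active.
With repressor IrpF bound, *temX* is not transcribed.
So TemX is not produced.
Fe²⁺ is absent, so QilW is active.
Mn²⁺ is present, so LutA is inactive.
With repressor QilW bound, *gixR* is not transcribed.
So GixR is not produced.
Required activator TemX is absent, so *mibS* is not transcribed.
→ *mibS* is OFF.
Mevalonate is absent, so OxaC is inactive.
Zn²⁺ is present, so PurK is active.
With repressor PurK bound, *ulmH* is not transcribed.
So UlmH is not produced.
With no repressor bound, *lutX* is transcribed.
→ *lutX* is ON.
Tagatose is present, so PurX is active.
With repressor PurX bound, *jovQ* is not transcribed.
So JovQ is not produced.
With no repressor bound, *pexR* is transcribed.
→ *pexR* is ON.
Sorbose is absent, so GixL is inactive.
Required activator GixL is absent, so *temZ* is not transcribed.
So TemZ is not produced.
ppGpp is present, so HaxC is inactive.
Required activator HaxC is absent, so *zorQ* is not transcribed.
So ZorQ is not produced.
With no repressor bound, *gixB* is transcribed.
→ *gixB* is ON.
3 of the 4 genes are transcribed.

3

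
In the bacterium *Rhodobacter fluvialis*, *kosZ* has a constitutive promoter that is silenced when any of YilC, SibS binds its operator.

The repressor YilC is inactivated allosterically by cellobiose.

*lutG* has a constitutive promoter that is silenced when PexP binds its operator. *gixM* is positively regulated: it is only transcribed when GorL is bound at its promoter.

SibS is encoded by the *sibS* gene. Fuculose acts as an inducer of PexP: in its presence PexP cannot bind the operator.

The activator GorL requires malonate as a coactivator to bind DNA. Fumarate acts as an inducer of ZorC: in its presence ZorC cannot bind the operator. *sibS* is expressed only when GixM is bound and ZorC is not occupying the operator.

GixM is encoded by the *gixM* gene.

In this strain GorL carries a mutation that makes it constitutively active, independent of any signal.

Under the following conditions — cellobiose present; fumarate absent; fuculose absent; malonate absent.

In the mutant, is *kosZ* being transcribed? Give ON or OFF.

Cellobiose is present, so YilC is inactive.
GorL is constitutively active in this strain.
No repressor is bound and GorL is active, so *gixM* is transcribed.
So GixM is produced and active.
Fumarate is absent, so ZorC is active.
With repressor ZorC bound, *sibS* is not transcribed.
So SibS is not produced.
With no repressor bound, *kosZ* is transcribed.

ON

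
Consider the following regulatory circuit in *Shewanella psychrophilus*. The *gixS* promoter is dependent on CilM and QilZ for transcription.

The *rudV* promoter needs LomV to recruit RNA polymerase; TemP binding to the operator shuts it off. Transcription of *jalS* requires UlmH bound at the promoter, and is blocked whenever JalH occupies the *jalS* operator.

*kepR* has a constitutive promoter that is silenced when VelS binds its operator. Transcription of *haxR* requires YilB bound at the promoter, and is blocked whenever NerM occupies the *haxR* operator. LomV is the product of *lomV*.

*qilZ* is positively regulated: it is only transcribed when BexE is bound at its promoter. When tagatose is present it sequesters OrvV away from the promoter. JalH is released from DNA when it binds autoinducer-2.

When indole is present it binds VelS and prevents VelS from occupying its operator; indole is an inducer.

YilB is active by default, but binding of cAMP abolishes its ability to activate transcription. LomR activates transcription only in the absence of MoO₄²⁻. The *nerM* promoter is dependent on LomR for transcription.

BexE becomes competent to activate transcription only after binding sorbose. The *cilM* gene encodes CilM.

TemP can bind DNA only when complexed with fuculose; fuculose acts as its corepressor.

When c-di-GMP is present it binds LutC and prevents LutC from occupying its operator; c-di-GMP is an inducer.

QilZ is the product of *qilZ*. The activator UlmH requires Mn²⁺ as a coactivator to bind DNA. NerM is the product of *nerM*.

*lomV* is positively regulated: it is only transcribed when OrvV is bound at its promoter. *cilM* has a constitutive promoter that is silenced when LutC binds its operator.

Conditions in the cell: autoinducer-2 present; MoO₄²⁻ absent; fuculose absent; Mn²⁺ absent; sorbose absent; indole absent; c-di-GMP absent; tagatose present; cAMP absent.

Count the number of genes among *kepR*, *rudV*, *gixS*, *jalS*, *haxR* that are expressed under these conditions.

Indole is absent, so VelS is active.
With repressor VelS bound, *kepR* is not transcribed.
→ *kepR* is OFF.
Fuculose is absent, so TemP is inactive.
Tagatose is present, so OrvV is inactive.
Required activator OrvV is absent, so *lomV* is not transcribed.
So LomV is not produced.
Required activator LomV is absent, so *rudV* is not transcribed.
→ *rudV* is OFF.
c-di-GMP is absent, so LutC is active.
With repressor LutC bound, *cilM* is not transcribed.
So CilM is not produced.
Sorbose is absent, so BexE is inactive.
Required activator BexE is absent, so *qilZ* is not transcribed.
So QilZ is not produced.
Required activator CilM is absent, so *gixS* is not transcribed.
→ *gixS* is OFF.
Autoinducer-2 is present, so JalH is inactive.
Mn²⁺ is absent, so UlmH is inactive.
Required activator UlmH is absent, so *jalS* is not transcribed.
→ *jalS* is OFF.
cAMP is absent, so YilB is active.
MoO₄²⁻ is absent, so LomR is active.
No repressor is bound and LomR is active, so *nerM* is transcribed.
So NerM is produced and active.
With repressor NerM bound, *haxR* is not transcribed.
→ *haxR* is OFF.
0 of the 5 genes are transcribed.

0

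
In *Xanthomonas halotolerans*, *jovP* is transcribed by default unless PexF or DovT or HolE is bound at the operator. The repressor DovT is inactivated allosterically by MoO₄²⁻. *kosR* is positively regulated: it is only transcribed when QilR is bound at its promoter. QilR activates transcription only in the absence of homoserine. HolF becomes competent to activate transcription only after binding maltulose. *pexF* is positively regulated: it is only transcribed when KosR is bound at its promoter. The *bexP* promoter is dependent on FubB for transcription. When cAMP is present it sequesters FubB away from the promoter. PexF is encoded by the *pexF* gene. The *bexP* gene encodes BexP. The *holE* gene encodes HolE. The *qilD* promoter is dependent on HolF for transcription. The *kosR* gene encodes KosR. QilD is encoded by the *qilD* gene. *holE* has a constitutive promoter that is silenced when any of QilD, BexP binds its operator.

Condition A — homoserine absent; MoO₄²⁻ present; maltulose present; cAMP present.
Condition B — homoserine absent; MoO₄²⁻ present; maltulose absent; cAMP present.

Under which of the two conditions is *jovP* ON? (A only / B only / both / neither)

neither

Condition A:
Homoserine is absent, so QilR is active.
No repressor is bound and QilR is active, so *kosR* is transcribed.
So KosR is produced and active.
No repressor is bound and KosR is active, so *pexF* is transcribed.
So PexF is produced and active.
MoO₄²⁻ is present, so DovT is inactive.
Maltulose is present, so HolF is active.
No repressor is bound and HolF is active, so *qilD* is transcribed.
So QilD is produced and active.
cAMP is present, so FubB is inactive.
Required activator FubB is absent, so *bexP* is not transcribed.
So BexP is not produced.
With repressor QilD bound, *holE* is not transcribed.
So HolE is not produced.
With repressor PexF bound, *jovP* is not transcribed.
→ *jovP* is OFF in A.
Condition B:
Homoserine is absent, so QilR is active.
No repressor is bound and QilR is active, so *kosR* is transcribed.
So KosR is produced and active.
No repressor is bound and KosR is active, so *pexF* is transcribed.
So PexF is produced and active.
MoO₄²⁻ is present, so DovT is inactive.
Maltulose is absent, so HolF is inactive.
Required activator HolF is absent, so *qilD* is not transcribed.
So QilD is not produced.
cAMP is present, so FubB is inactive.
Required activator FubB is absent, so *bexP* is not transcribed.
So BexP is not produced.
With no repressor bound, *holE* is transcribed.
So HolE is produced and active.
With repressor PexF bound, *jovP* is not transcribed.
→ *jovP* is OFF in B.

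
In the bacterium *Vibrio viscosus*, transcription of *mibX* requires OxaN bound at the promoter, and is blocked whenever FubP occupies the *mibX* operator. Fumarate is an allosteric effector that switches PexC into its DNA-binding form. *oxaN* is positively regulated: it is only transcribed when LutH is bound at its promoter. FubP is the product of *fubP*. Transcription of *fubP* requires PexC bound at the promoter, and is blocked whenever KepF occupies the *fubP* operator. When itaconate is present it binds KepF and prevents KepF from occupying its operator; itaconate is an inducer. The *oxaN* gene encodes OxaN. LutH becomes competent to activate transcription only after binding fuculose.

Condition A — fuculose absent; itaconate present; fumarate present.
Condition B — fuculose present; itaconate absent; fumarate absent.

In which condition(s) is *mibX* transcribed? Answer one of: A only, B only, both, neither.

Condition A:
Fuculose is absent, so LutH is inactive.
Required activator LutH is absent, so *oxaN* is not transcribed.
So OxaN is not produced.
Itaconate is present, so KepF is inactive.
Fumarate is present, so PexC is active.
No repressor is bound and PexC is active, so *fubP* is transcribed.
So FubP is produced and active.
With repressor FubP bound, *mibX* is not transcribed.
→ *mibX* is OFF in A.
Condition B:
Fuculose is present, so LutH is active.
No repressor is bound and LutH is active, so *oxaN* is transcribed.
So OxaN is produced and active.
Itaconate is absent, so KepF is active.
Fumarate is absent, so PexC is inactive.
With repressor KepF bound, *fubP* is not transcribed.
So FubP is not produced.
No repressor is bound and OxaN is active, so *mibX* is transcribed.
→ *mibX* is ON in B.

B only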